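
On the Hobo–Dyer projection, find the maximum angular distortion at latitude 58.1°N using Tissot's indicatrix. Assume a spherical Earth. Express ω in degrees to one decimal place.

The Hobo–Dyer projection is cylindrical equal-area with φ₀ = 37.5°. A cylindrical equal-area projection with standard parallel φ₀ has meridian scale h = cos φ / cos φ₀ and parallel scale k = cos φ₀ / cos φ (so areas are preserved, h·k = 1).
At 58.1°: h = 0.6661, k = 1.501; principal scales a = 1.501, b = 0.6661.
sin(ω/2) = (a − b)/(a + b) = 0.8352/2.167 = 0.3854, so ω = 2 arcsin(0.3854) ≈ 45.3°.

45.3°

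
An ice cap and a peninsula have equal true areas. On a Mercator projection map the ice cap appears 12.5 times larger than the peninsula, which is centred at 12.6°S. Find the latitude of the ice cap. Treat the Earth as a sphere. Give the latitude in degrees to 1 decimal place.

74.0°

On Mercator, (apparent₁)/(apparent₂) = sec²φ₁ / sec²φ₂ when true areas are equal.
cos²φ₂ / cos²φ₁ = 12.5  ⇒  cos φ₁ = cos 12.6° / √12.5 = 0.9759/3.536 = 0.2760.
φ₁ = arccos(0.2760) ≈ 74.0°.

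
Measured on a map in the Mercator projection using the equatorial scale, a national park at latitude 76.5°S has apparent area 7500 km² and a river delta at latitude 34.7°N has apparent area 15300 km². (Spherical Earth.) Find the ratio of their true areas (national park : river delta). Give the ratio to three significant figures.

Since Mercator area scale is 1/cos²φ, the true area equals the apparent area multiplied by cos²φ.
True area of national park: 7500 × cos²(76.5°) = 7500 × 0.05450 = 408.7 km².
True area of river delta: 15300 × cos²(34.7°) = 15300 × 0.6759 = 10340 km².
Ratio = 408.7 / 10340 ≈ 0.0395.

0.0395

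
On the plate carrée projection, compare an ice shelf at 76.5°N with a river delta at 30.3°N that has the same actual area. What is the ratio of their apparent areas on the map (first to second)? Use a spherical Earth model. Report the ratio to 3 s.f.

3.70

Plate carrée maps x = Rλ, y = Rφ. The meridian scale is h = 1 and the parallel scale is k = 1/cos φ = sec φ.
Areal scale at 76.5°: h·k = 1.000 × 4.284 = 4.284.
Areal scale at 30.3°: h·k = 1.000 × 1.158 = 1.158.
Ratio = 4.284/1.158 ≈ 3.70.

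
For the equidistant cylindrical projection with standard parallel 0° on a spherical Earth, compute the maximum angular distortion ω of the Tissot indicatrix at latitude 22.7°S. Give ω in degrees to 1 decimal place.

For the equirectangular projection with φ₀ = 0 (plate carrée), h = 1 along meridians and k = sec φ along parallels.
At 22.7°: h = 1.000, k = 1.084; principal scales a = 1.084, b = 1.000.
sin(ω/2) = (a − b)/(a + b) = 0.08397/2.084 = 0.04029, so ω = 2 arcsin(0.04029) ≈ 4.6°.

4.6°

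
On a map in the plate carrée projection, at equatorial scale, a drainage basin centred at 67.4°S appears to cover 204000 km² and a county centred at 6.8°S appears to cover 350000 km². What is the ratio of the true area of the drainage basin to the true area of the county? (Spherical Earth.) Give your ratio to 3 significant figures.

0.226

On the plate carrée, areal scale = h·k = 1 × sec φ, so true area = apparent × cos φ.
True area of drainage basin: 204000 × cos(67.4°) = 204000 × 0.3843 = 78400 km².
True area of county: 350000 × cos(6.8°) = 350000 × 0.9930 = 347500 km².
Ratio = 78400 / 347500 ≈ 0.226.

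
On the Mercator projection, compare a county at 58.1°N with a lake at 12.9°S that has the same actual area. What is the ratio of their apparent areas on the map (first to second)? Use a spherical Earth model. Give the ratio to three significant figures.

Mercator areal scale is sec²φ.
At 58.1°: sec²(58.1°) = 1/0.5284² = 3.581.
At 12.9°: sec²(12.9°) = 1/0.9748² = 1.052.
Ratio = 3.581/1.052 = cos²(12.9°)/cos²(58.1°) ≈ 3.40.

3.40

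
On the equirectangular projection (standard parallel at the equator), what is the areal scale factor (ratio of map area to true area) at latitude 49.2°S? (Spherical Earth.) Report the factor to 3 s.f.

For the equirectangular projection with φ₀ = 0 (plate carrée), h = 1 along meridians and k = sec φ along parallels.
Areal scale = h·k = 1 × sec φ; at 49.2°, h = 1.000, k = 1.530, so h·k = 1.530.

1.53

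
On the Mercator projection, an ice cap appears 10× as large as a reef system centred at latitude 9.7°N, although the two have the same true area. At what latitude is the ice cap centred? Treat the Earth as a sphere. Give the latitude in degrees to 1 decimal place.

For equal true areas on Mercator, apparent areas scale as sec²φ, so the ratio is cos²φ₂ / cos²φ₁.
cos²φ₂ / cos²φ₁ = 10  ⇒  cos φ₁ = cos 9.7° / √10 = 0.9857/3.162 = 0.3117.
φ₁ = arccos(0.3117) ≈ 71.8°.

71.8°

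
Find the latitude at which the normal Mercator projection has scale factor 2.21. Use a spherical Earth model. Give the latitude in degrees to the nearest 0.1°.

Mercator scale is k = sec φ = 1/cos φ.
1/cos φ = 2.21  ⇒  cos φ = 0.4525  ⇒  φ = arccos(0.4525) ≈ 63.1°.

63.1°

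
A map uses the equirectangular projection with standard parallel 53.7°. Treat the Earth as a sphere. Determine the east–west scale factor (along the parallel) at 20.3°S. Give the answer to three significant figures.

With standard parallel φ₀ = 53.7°, the equirectangular projection gives x = Rλ cos φ₀, y = Rφ, so h = 1 and k = cos 53.7° / cos φ.
k = cos 53.7° / cos 20.3° = 0.5920/0.9379 = 0.6312.

0.631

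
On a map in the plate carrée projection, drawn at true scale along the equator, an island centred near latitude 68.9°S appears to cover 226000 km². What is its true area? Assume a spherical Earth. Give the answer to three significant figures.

81400 km²

For the equirectangular projection with φ₀ = 0 (plate carrée), h = 1 along meridians and k = sec φ along parallels.
Areal scale = h·k = 1 × sec φ; at 68.9°, h = 1.000, k = 2.778, so h·k = 2.778.
True area = apparent / (areal scale) = 226000 / 2.778 ≈ 81400 km².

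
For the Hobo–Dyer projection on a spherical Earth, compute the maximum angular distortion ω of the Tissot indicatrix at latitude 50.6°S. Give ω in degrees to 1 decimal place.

25.4°

Hobo–Dyer is a cylindrical equal-area projection with standard parallels at ±37.5°. A cylindrical equal-area projection with standard parallel φ₀ has meridian scale h = cos φ / cos φ₀ and parallel scale k = cos φ₀ / cos φ (so areas are preserved, h·k = 1).
At 50.6°: h = 0.8001, k = 1.250; principal scales a = 1.250, b = 0.8001.
sin(ω/2) = (a − b)/(a + b) = 0.4498/2.050 = 0.2194, so ω = 2 arcsin(0.2194) ≈ 25.4°.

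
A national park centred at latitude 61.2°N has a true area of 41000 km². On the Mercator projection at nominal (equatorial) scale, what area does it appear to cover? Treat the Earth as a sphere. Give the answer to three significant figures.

177000 km²

For Mercator, h = k = sec φ (a conformal cylindrical projection has a single point scale, 1/cos φ).
Areal scale = k² = sec²φ = 1/cos²(61.2°) = 1/0.4818² = 4.309.
Apparent area = 41000 × 4.309 ≈ 177000 km².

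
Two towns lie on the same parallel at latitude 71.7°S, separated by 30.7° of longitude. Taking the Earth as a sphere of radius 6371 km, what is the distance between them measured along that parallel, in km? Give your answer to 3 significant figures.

Arc length along a parallel = R cos φ · Δλ (with Δλ in radians).
= 6371 × cos 71.7° × (30.7° × π/180) = 6371 × 0.3140 × 0.5358 ≈ 1070 km.

1070 km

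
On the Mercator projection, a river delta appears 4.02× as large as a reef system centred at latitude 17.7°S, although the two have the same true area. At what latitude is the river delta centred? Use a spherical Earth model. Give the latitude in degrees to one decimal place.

Mercator areal scale is sec²φ, so apparent-area ratio = sec²φ₁ / sec²φ₂ = cos²φ₂ / cos²φ₁.
cos²φ₂ / cos²φ₁ = 4.02  ⇒  cos φ₁ = cos 17.7° / √4.02 = 0.9527/2.005 = 0.4751.
φ₁ = arccos(0.4751) ≈ 61.6°.

61.6°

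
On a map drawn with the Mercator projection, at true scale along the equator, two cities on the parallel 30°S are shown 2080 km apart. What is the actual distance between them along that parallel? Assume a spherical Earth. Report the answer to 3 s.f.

For Mercator, h = k = sec φ (a conformal cylindrical projection has a single point scale, 1/cos φ).
Along the parallel at 30°, map distances are exaggerated by k = sec 30° = 1.155.
True distance = 2080 / 1.155 = 2080 × cos 30° ≈ 1800 km.

1800 km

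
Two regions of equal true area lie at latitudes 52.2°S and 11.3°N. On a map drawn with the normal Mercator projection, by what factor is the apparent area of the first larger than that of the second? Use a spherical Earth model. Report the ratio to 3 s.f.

On Mercator, area is exaggerated by sec²φ = 1/cos²φ.
At 52.2°: sec²(52.2°) = 1/0.6129² = 2.662.
At 11.3°: sec²(11.3°) = 1/0.9806² = 1.040.
Ratio = 2.662/1.040 = cos²(11.3°)/cos²(52.2°) ≈ 2.56.

2.56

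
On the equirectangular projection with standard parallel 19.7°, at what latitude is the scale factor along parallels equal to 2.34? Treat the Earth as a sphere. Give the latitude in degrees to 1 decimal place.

66.3°

The equidistant cylindrical projection with φ₀ = 19.7° has h = 1 (meridians true) and k = cos φ₀ / cos φ along parallels.
k = cos φ₀ / cos φ = 2.34  ⇒  cos φ = cos 19.7° / 2.34 = 0.4023.
φ = arccos(0.4023) ≈ 66.3°.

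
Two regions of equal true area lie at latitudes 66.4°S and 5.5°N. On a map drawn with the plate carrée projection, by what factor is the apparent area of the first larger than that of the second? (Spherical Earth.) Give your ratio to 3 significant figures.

2.49

For the equirectangular projection with φ₀ = 0 (plate carrée), h = 1 along meridians and k = sec φ along parallels.
Areal scale at 66.4°: h·k = 1.000 × 2.498 = 2.498.
Areal scale at 5.5°: h·k = 1.000 × 1.005 = 1.005.
Ratio = 2.498/1.005 ≈ 2.49.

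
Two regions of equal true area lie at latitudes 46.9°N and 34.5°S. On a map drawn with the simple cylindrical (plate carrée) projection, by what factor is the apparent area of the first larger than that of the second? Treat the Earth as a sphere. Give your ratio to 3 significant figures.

Plate carrée maps x = Rλ, y = Rφ. The meridian scale is h = 1 and the parallel scale is k = 1/cos φ = sec φ.
Areal scale at 46.9°: h·k = 1.000 × 1.464 = 1.464.
Areal scale at 34.5°: h·k = 1.000 × 1.213 = 1.213.
Ratio = 1.464/1.213 ≈ 1.21.

1.21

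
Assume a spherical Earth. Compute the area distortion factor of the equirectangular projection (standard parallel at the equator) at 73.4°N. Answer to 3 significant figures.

3.50

For the equirectangular projection with φ₀ = 0 (plate carrée), h = 1 along meridians and k = sec φ along parallels.
Areal scale = h·k = 1 × sec φ; at 73.4°, h = 1.000, k = 3.500, so h·k = 3.500.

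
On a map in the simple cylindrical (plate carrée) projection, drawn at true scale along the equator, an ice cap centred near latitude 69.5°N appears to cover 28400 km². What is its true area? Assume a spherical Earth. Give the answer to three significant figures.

9950 km²

Plate carrée maps x = Rλ, y = Rφ. The meridian scale is h = 1 and the parallel scale is k = 1/cos φ = sec φ.
Areal scale = h·k = 1 × sec φ; at 69.5°, h = 1.000, k = 2.855, so h·k = 2.855.
True area = apparent / (areal scale) = 28400 / 2.855 ≈ 9950 km².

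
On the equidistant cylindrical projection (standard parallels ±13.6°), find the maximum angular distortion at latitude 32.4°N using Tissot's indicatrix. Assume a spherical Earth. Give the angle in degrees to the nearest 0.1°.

In the equirectangular projection with standard parallel φ₀ = 13.6° (x = Rλ cos φ₀, y = Rφ), meridians are true-scale (h = 1) and the parallel scale is k = cos φ₀ / cos φ.
At 32.4°: h = 1.000, k = 1.151; principal scales a = 1.151, b = 1.000.
sin(ω/2) = (a − b)/(a + b) = 0.1512/2.151 = 0.07027, so ω = 2 arcsin(0.07027) ≈ 8.1°.

8.1°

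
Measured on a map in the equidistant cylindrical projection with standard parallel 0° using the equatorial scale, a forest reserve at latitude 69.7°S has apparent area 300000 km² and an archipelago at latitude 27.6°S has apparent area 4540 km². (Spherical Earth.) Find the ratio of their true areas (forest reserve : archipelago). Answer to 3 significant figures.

Plate carrée has h = 1 and k = sec φ, giving areal scale sec φ; true area = (apparent area) · cos φ.
True area of forest reserve: 300000 × cos(69.7°) = 300000 × 0.3469 = 104100 km².
True area of archipelago: 4540 × cos(27.6°) = 4540 × 0.8862 = 4023 km².
Ratio = 104100 / 4023 ≈ 25.9.

25.9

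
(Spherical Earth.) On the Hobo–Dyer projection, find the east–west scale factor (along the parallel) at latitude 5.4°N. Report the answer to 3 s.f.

0.797

The Hobo–Dyer projection is cylindrical equal-area with φ₀ = 37.5°. Cylindrical equal-area (φ₀ = 37.5°): h = cos φ / cos 37.5° along meridians, k = cos 37.5° / cos φ along parallels; h·k = 1.
k = cos 37.5° / cos 5.4° = 0.7934/0.9956 = 0.7969.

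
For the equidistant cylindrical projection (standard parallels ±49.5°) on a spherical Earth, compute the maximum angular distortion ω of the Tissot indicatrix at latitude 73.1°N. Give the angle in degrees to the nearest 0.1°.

44.9°

The equidistant cylindrical projection with φ₀ = 49.5° has h = 1 (meridians true) and k = cos φ₀ / cos φ along parallels.
At 73.1°: h = 1.000, k = 2.234; principal scales a = 2.234, b = 1.000.
sin(ω/2) = (a − b)/(a + b) = 1.234/3.234 = 0.3816, so ω = 2 arcsin(0.3816) ≈ 44.9°.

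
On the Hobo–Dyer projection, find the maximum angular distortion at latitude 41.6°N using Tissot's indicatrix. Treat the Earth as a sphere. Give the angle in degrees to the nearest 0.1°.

Hobo–Dyer is a cylindrical equal-area projection with standard parallels at ±37.5°. For cylindrical equal-area with standard parallel φ₀, h = cos φ / cos φ₀ and k = cos φ₀ / cos φ, so h·k = 1.
At 41.6°: h = 0.9426, k = 1.061; principal scales a = 1.061, b = 0.9426.
sin(ω/2) = (a − b)/(a + b) = 0.1183/2.003 = 0.05907, so ω = 2 arcsin(0.05907) ≈ 6.8°.

6.8°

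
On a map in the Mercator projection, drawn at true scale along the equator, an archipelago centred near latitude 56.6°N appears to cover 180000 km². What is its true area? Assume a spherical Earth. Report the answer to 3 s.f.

The Mercator projection is conformal; its linear scale factor is the same in every direction and equals sec φ = 1/cos φ.
Areal scale = k² = sec²φ = 1/cos²(56.6°) = 1/0.5505² = 3.300.
True area = apparent / (areal scale) = 180000 / 3.300 ≈ 54500 km².

54500 km²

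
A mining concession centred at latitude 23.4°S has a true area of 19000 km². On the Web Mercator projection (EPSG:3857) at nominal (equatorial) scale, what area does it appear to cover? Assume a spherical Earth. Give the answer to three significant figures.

Mercator is conformal, so the point scale is isotropic: h = k = sec φ = 1/cos φ.
Areal scale = k² = sec²φ = 1/cos²(23.4°) = 1/0.9178² = 1.187.
Apparent area = 19000 × 1.187 ≈ 22600 km².

22600 km²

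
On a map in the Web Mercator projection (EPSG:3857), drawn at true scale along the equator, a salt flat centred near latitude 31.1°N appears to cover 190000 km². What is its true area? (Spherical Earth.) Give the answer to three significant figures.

139000 km²

For Mercator, h = k = sec φ (a conformal cylindrical projection has a single point scale, 1/cos φ).
Areal scale = k² = sec²φ = 1/cos²(31.1°) = 1/0.8563² = 1.364.
True area = apparent / (areal scale) = 190000 / 1.364 ≈ 139000 km².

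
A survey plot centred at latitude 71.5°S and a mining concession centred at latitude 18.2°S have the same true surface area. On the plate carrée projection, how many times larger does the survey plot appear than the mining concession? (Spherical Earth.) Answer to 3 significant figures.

For the equirectangular projection with φ₀ = 0 (plate carrée), h = 1 along meridians and k = sec φ along parallels.
Areal scale at 71.5°: h·k = 1.000 × 3.152 = 3.152.
Areal scale at 18.2°: h·k = 1.000 × 1.053 = 1.053.
Ratio = 3.152/1.053 ≈ 2.99.

2.99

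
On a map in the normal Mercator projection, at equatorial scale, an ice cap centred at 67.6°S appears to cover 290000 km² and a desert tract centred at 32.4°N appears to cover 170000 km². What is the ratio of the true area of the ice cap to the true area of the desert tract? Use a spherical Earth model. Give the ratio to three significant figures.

0.347

On Mercator the areal scale is sec²φ, so true area = apparent × cos²φ.
True area of ice cap: 290000 × cos²(67.6°) = 290000 × 0.1452 = 42110 km².
True area of desert tract: 170000 × cos²(32.4°) = 170000 × 0.7129 = 121200 km².
Ratio = 42110 / 121200 ≈ 0.347.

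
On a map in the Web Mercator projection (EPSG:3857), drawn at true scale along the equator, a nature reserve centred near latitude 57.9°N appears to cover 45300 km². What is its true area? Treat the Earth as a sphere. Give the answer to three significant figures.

Mercator is conformal, so the point scale is isotropic: h = k = sec φ = 1/cos φ.
Areal scale = k² = sec²φ = 1/cos²(57.9°) = 1/0.5314² = 3.541.
True area = apparent / (areal scale) = 45300 / 3.541 ≈ 12800 km².

12800 km²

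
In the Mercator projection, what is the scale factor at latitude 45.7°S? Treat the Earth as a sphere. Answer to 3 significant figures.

1.43

The Mercator projection is conformal; its linear scale factor is the same in every direction and equals sec φ = 1/cos φ.
k = 1/cos 45.7° = 1/0.6984 = 1.432.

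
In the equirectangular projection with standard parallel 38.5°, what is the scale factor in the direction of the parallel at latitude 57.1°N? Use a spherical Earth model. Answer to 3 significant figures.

1.44

The equidistant cylindrical projection with φ₀ = 38.5° has h = 1 (meridians true) and k = cos φ₀ / cos φ along parallels.
k = cos 38.5° / cos 57.1° = 0.7826/0.5432 = 1.441.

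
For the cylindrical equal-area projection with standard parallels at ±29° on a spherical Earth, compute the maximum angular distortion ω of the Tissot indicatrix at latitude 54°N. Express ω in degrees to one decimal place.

44.4°

Cylindrical equal-area (φ₀ = 29°): h = cos φ / cos 29° along meridians, k = cos 29° / cos φ along parallels; h·k = 1.
At 54°: h = 0.6720, k = 1.488; principal scales a = 1.488, b = 0.6720.
sin(ω/2) = (a − b)/(a + b) = 0.8159/2.160 = 0.3777, so ω = 2 arcsin(0.3777) ≈ 44.4°.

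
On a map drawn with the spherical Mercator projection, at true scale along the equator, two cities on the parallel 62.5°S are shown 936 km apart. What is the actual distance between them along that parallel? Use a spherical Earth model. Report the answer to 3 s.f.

432 km

For Mercator, h = k = sec φ (a conformal cylindrical projection has a single point scale, 1/cos φ).
Along the parallel at 62.5°, map distances are exaggerated by k = sec 62.5° = 2.166.
True distance = 936 / 2.166 = 936 × cos 62.5° ≈ 432 km.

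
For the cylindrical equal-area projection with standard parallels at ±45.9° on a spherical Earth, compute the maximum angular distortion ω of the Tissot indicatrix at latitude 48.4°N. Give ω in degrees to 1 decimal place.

5.4°

A cylindrical equal-area projection with standard parallel φ₀ has meridian scale h = cos φ / cos φ₀ and parallel scale k = cos φ₀ / cos φ (so areas are preserved, h·k = 1).
At 48.4°: h = 0.9540, k = 1.048; principal scales a = 1.048, b = 0.9540.
sin(ω/2) = (a − b)/(a + b) = 0.09414/2.002 = 0.04702, so ω = 2 arcsin(0.04702) ≈ 5.4°.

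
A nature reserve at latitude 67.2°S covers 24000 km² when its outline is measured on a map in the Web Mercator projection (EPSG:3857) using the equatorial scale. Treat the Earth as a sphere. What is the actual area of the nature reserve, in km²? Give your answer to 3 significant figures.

Mercator is conformal, so the point scale is isotropic: h = k = sec φ = 1/cos φ.
Areal scale = k² = sec²φ = 1/cos²(67.2°) = 1/0.3875² = 6.659.
True area = apparent / (areal scale) = 24000 / 6.659 ≈ 3600 km².

3600 km²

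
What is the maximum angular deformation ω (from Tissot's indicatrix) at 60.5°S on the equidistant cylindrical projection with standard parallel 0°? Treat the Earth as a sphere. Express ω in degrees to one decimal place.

39.8°

Plate carrée maps x = Rλ, y = Rφ. The meridian scale is h = 1 and the parallel scale is k = 1/cos φ = sec φ.
At 60.5°: h = 1.000, k = 2.031; principal scales a = 2.031, b = 1.000.
sin(ω/2) = (a − b)/(a + b) = 1.031/3.031 = 0.3401, so ω = 2 arcsin(0.3401) ≈ 39.8°.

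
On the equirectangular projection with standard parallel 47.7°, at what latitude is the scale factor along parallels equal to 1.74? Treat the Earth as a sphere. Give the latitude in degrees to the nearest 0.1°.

With standard parallel φ₀ = 47.7°, the equirectangular projection gives x = Rλ cos φ₀, y = Rφ, so h = 1 and k = cos 47.7° / cos φ.
k = cos φ₀ / cos φ = 1.74  ⇒  cos φ = cos 47.7° / 1.74 = 0.3868.
φ = arccos(0.3868) ≈ 67.2°.

67.2°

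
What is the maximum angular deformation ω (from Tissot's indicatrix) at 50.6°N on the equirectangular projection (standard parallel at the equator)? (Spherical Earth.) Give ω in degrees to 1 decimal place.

25.8°

For the equirectangular projection with φ₀ = 0 (plate carrée), h = 1 along meridians and k = sec φ along parallels.
At 50.6°: h = 1.000, k = 1.575; principal scales a = 1.575, b = 1.000.
sin(ω/2) = (a − b)/(a + b) = 0.5755/2.575 = 0.2234, so ω = 2 arcsin(0.2234) ≈ 25.8°.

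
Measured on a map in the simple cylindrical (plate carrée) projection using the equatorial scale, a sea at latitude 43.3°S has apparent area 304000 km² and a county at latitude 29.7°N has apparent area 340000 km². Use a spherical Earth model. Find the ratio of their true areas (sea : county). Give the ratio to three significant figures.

0.749

On the plate carrée, areal scale = h·k = 1 × sec φ, so true area = apparent × cos φ.
True area of sea: 304000 × cos(43.3°) = 304000 × 0.7278 = 221200 km².
True area of county: 340000 × cos(29.7°) = 340000 × 0.8686 = 295300 km².
Ratio = 221200 / 295300 ≈ 0.749.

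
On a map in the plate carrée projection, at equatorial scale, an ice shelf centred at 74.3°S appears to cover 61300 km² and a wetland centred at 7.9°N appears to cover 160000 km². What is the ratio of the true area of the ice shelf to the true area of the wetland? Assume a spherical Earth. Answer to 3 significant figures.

0.105

Plate carrée has h = 1 and k = sec φ, giving areal scale sec φ; true area = (apparent area) · cos φ.
True area of ice shelf: 61300 × cos(74.3°) = 61300 × 0.2706 = 16590 km².
True area of wetland: 160000 × cos(7.9°) = 160000 × 0.9905 = 158500 km².
Ratio = 16590 / 158500 ≈ 0.105.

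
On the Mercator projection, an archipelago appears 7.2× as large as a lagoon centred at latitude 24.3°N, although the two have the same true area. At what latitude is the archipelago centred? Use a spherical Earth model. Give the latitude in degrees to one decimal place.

70.1°

On Mercator, (apparent₁)/(apparent₂) = sec²φ₁ / sec²φ₂ when true areas are equal.
cos²φ₂ / cos²φ₁ = 7.2  ⇒  cos φ₁ = cos 24.3° / √7.2 = 0.9114/2.683 = 0.3397.
φ₁ = arccos(0.3397) ≈ 70.1°.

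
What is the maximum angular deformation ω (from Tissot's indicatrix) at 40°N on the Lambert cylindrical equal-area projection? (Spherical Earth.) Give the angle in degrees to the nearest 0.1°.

The Lambert cylindrical equal-area projection is the cylindrical equal-area projection with its standard parallel at the equator (φ₀ = 0). A cylindrical equal-area projection with standard parallel φ₀ has meridian scale h = cos φ / cos φ₀ and parallel scale k = cos φ₀ / cos φ (so areas are preserved, h·k = 1).
At 40°: h = 0.7660, k = 1.305; principal scales a = 1.305, b = 0.7660.
sin(ω/2) = (a − b)/(a + b) = 0.5394/2.071 = 0.2604, so ω = 2 arcsin(0.2604) ≈ 30.2°.

30.2°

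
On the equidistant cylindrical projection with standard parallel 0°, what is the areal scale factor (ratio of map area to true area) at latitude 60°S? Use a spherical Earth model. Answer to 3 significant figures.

In the plate carrée (x = Rλ, y = Rφ), meridians are true-scale (h = 1) and parallels are stretched by k = sec φ.
Areal scale = h·k = 1 × sec φ; at 60°, h = 1.000, k = 2.000, so h·k = 2.000.

2.00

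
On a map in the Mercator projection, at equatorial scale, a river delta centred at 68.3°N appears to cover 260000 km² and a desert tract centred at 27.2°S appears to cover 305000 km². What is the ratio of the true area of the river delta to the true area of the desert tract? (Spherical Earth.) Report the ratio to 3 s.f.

0.147

Mercator's areal exaggeration is sec²φ; hence true area = (apparent area) · cos²φ.
True area of river delta: 260000 × cos²(68.3°) = 260000 × 0.1367 = 35550 km².
True area of desert tract: 305000 × cos²(27.2°) = 305000 × 0.7911 = 241300 km².
Ratio = 35550 / 241300 ≈ 0.147.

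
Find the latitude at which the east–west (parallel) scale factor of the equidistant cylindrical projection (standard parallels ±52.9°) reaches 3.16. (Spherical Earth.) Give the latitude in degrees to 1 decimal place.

The equidistant cylindrical projection with φ₀ = 52.9° has h = 1 (meridians true) and k = cos φ₀ / cos φ along parallels.
k = cos φ₀ / cos φ = 3.16  ⇒  cos φ = cos 52.9° / 3.16 = 0.1909.
φ = arccos(0.1909) ≈ 79.0°.

79.0°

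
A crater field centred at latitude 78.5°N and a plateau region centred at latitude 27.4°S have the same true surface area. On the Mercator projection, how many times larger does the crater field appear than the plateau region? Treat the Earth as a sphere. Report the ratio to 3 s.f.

19.8

On Mercator, area is exaggerated by sec²φ = 1/cos²φ.
At 78.5°: sec²(78.5°) = 1/0.1994² = 25.16.
At 27.4°: sec²(27.4°) = 1/0.8878² = 1.269.
Ratio = 25.16/1.269 = cos²(27.4°)/cos²(78.5°) ≈ 19.8.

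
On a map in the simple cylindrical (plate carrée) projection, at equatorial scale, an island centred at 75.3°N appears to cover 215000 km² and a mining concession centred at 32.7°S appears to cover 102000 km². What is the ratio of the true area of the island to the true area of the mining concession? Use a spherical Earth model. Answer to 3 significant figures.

0.636

On the plate carrée, areal scale = h·k = 1 × sec φ, so true area = apparent × cos φ.
True area of island: 215000 × cos(75.3°) = 215000 × 0.2538 = 54560 km².
True area of mining concession: 102000 × cos(32.7°) = 102000 × 0.8415 = 85830 km².
Ratio = 54560 / 85830 ≈ 0.636.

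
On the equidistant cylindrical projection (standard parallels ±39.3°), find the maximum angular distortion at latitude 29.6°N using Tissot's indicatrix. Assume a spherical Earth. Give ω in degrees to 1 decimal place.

6.7°

The equidistant cylindrical projection with φ₀ = 39.3° has h = 1 (meridians true) and k = cos φ₀ / cos φ along parallels.
At 29.6°: h = 1.000, k = 0.8900; principal scales a = 1.000, b = 0.8900.
sin(ω/2) = (a − b)/(a + b) = 0.1100/1.890 = 0.05821, so ω = 2 arcsin(0.05821) ≈ 6.7°.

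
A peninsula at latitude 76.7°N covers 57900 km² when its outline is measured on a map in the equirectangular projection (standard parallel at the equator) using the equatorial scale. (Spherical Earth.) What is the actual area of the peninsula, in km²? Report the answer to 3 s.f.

In the plate carrée (x = Rλ, y = Rφ), meridians are true-scale (h = 1) and parallels are stretched by k = sec φ.
Areal scale = h·k = 1 × sec φ; at 76.7°, h = 1.000, k = 4.347, so h·k = 4.347.
True area = apparent / (areal scale) = 57900 / 4.347 ≈ 13300 km².

13300 km²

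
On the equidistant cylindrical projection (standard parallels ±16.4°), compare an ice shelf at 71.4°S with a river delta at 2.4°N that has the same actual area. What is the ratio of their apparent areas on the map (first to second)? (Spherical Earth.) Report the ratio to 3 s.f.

3.13

With standard parallel φ₀ = 16.4°, the equirectangular projection gives x = Rλ cos φ₀, y = Rφ, so h = 1 and k = cos 16.4° / cos φ.
Areal scale at 71.4°: h·k = 1.000 × 3.008 = 3.008.
Areal scale at 2.4°: h·k = 1.000 × 0.9602 = 0.9602.
Ratio = 3.008/0.9602 ≈ 3.13.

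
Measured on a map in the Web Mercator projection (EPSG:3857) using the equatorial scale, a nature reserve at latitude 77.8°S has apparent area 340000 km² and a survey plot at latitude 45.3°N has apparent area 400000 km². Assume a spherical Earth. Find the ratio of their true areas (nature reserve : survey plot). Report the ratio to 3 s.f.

0.0767

Mercator's areal exaggeration is sec²φ; hence true area = (apparent area) · cos²φ.
True area of nature reserve: 340000 × cos²(77.8°) = 340000 × 0.04466 = 15180 km².
True area of survey plot: 400000 × cos²(45.3°) = 400000 × 0.4948 = 197900 km².
Ratio = 15180 / 197900 ≈ 0.0767.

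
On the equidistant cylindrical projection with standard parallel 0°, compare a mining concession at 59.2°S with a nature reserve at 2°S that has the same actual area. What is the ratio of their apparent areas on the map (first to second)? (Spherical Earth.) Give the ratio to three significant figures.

In the plate carrée (x = Rλ, y = Rφ), meridians are true-scale (h = 1) and parallels are stretched by k = sec φ.
Areal scale at 59.2°: h·k = 1.000 × 1.953 = 1.953.
Areal scale at 2°: h·k = 1.000 × 1.001 = 1.001.
Ratio = 1.953/1.001 ≈ 1.95.

1.95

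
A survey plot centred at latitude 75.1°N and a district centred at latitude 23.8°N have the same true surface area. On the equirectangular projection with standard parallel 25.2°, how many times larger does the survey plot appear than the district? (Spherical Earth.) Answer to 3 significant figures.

3.56

In the equirectangular projection with standard parallel φ₀ = 25.2° (x = Rλ cos φ₀, y = Rφ), meridians are true-scale (h = 1) and the parallel scale is k = cos φ₀ / cos φ.
Areal scale at 75.1°: h·k = 1.000 × 3.519 = 3.519.
Areal scale at 23.8°: h·k = 1.000 × 0.9889 = 0.9889.
Ratio = 3.519/0.9889 ≈ 3.56.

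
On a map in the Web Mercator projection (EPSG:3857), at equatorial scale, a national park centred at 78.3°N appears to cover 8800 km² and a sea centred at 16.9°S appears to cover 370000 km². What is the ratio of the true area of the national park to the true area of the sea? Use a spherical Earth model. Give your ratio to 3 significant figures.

Mercator's areal exaggeration is sec²φ; hence true area = (apparent area) · cos²φ.
True area of national park: 8800 × cos²(78.3°) = 8800 × 0.04112 = 361.9 km².
True area of sea: 370000 × cos²(16.9°) = 370000 × 0.9155 = 338700 km².
Ratio = 361.9 / 338700 ≈ 0.00107.

0.00107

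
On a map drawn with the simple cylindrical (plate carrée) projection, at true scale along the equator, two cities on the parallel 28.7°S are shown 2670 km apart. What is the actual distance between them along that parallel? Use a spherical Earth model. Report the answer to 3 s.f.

2340 km

For the equirectangular projection with φ₀ = 0 (plate carrée), h = 1 along meridians and k = sec φ along parallels.
Along the parallel at 28.7°, map distances are exaggerated by k = sec 28.7° = 1.140.
True distance = 2670 / 1.140 = 2670 × cos 28.7° ≈ 2340 km.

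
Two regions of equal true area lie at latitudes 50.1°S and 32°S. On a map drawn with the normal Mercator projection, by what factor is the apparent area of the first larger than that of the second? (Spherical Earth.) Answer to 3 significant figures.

1.75

On Mercator, area is exaggerated by sec²φ = 1/cos²φ.
At 50.1°: sec²(50.1°) = 1/0.6414² = 2.430.
At 32°: sec²(32°) = 1/0.8480² = 1.390.
Ratio = 2.430/1.390 = cos²(32°)/cos²(50.1°) ≈ 1.75.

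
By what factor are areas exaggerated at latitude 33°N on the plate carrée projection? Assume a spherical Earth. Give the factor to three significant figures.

In the plate carrée (x = Rλ, y = Rφ), meridians are true-scale (h = 1) and parallels are stretched by k = sec φ.
Areal scale = h·k = 1 × sec φ; at 33°, h = 1.000, k = 1.192, so h·k = 1.192.

1.19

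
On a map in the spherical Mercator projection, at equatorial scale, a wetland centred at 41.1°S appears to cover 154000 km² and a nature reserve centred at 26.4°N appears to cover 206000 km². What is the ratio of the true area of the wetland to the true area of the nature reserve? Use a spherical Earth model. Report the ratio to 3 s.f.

0.529

Mercator's areal exaggeration is sec²φ; hence true area = (apparent area) · cos²φ.
True area of wetland: 154000 × cos²(41.1°) = 154000 × 0.5679 = 87450 km².
True area of nature reserve: 206000 × cos²(26.4°) = 206000 × 0.8023 = 165300 km².
Ratio = 87450 / 165300 ≈ 0.529.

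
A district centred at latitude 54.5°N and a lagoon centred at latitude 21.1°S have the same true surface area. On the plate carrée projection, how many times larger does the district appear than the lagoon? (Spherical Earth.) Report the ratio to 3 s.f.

Plate carrée maps x = Rλ, y = Rφ. The meridian scale is h = 1 and the parallel scale is k = 1/cos φ = sec φ.
Areal scale at 54.5°: h·k = 1.000 × 1.722 = 1.722.
Areal scale at 21.1°: h·k = 1.000 × 1.072 = 1.072.
Ratio = 1.722/1.072 ≈ 1.61.

1.61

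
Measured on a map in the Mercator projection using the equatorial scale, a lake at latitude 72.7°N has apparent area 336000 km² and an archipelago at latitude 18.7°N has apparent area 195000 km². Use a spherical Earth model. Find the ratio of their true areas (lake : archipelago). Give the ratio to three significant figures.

Since Mercator area scale is 1/cos²φ, the true area equals the apparent area multiplied by cos²φ.
True area of lake: 336000 × cos²(72.7°) = 336000 × 0.08843 = 29710 km².
True area of archipelago: 195000 × cos²(18.7°) = 195000 × 0.8972 = 175000 km².
Ratio = 29710 / 175000 ≈ 0.170.

0.170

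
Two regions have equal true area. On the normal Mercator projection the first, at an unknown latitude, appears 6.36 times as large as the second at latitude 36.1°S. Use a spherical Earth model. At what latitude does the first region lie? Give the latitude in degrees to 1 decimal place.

For equal true areas on Mercator, apparent areas scale as sec²φ, so the ratio is cos²φ₂ / cos²φ₁.
cos²φ₂ / cos²φ₁ = 6.36  ⇒  cos φ₁ = cos 36.1° / √6.36 = 0.8080/2.522 = 0.3204.
φ₁ = arccos(0.3204) ≈ 71.3°.

71.3°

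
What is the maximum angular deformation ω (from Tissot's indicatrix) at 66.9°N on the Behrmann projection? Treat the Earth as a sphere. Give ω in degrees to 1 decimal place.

Behrmann is a cylindrical equal-area projection with standard parallels at ±30°. For cylindrical equal-area with standard parallel φ₀, h = cos φ / cos φ₀ and k = cos φ₀ / cos φ, so h·k = 1.
At 66.9°: h = 0.4530, k = 2.207; principal scales a = 2.207, b = 0.4530.
sin(ω/2) = (a − b)/(a + b) = 1.754/2.660 = 0.6594, so ω = 2 arcsin(0.6594) ≈ 82.5°.

82.5°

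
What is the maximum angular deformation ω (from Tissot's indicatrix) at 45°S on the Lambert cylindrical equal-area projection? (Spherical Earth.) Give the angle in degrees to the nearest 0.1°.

38.9°

The Lambert cylindrical equal-area projection is the cylindrical equal-area projection with its standard parallel at the equator (φ₀ = 0). For cylindrical equal-area with standard parallel φ₀, h = cos φ / cos φ₀ and k = cos φ₀ / cos φ, so h·k = 1.
At 45°: h = 0.7071, k = 1.414; principal scales a = 1.414, b = 0.7071.
sin(ω/2) = (a − b)/(a + b) = 0.7071/2.121 = 0.3333, so ω = 2 arcsin(0.3333) ≈ 38.9°.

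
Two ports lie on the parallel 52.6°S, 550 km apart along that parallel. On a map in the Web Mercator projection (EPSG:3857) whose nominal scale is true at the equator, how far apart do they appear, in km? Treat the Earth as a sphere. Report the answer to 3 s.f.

For Mercator, h = k = sec φ (a conformal cylindrical projection has a single point scale, 1/cos φ).
Along the parallel, k = sec 52.6° = 1/0.6074 = 1.646.
Map distance = 550 × 1.646 ≈ 906 km.

906 km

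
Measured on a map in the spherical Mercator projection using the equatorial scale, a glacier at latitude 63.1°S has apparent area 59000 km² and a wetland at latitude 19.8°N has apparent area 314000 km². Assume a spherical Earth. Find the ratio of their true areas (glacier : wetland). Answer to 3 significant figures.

Mercator's areal exaggeration is sec²φ; hence true area = (apparent area) · cos²φ.
True area of glacier: 59000 × cos²(63.1°) = 59000 × 0.2047 = 12080 km².
True area of wetland: 314000 × cos²(19.8°) = 314000 × 0.8853 = 278000 km².
Ratio = 12080 / 278000 ≈ 0.0434.

0.0434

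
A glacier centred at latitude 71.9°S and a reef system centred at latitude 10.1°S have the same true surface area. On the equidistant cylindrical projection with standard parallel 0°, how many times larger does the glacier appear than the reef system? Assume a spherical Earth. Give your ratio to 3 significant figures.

3.17

For the equirectangular projection with φ₀ = 0 (plate carrée), h = 1 along meridians and k = sec φ along parallels.
Areal scale at 71.9°: h·k = 1.000 × 3.219 = 3.219.
Areal scale at 10.1°: h·k = 1.000 × 1.016 = 1.016.
Ratio = 3.219/1.016 ≈ 3.17.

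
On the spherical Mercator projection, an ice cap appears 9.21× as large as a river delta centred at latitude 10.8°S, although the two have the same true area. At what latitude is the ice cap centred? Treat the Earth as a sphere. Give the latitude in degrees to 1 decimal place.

71.1°

Mercator areal scale is sec²φ, so apparent-area ratio = sec²φ₁ / sec²φ₂ = cos²φ₂ / cos²φ₁.
cos²φ₂ / cos²φ₁ = 9.21  ⇒  cos φ₁ = cos 10.8° / √9.21 = 0.9823/3.035 = 0.3237.
φ₁ = arccos(0.3237) ≈ 71.1°.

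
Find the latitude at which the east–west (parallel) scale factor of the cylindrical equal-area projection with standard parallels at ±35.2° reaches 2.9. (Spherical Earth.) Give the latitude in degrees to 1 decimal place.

Cylindrical equal-area (φ₀ = 35.2°): h = cos φ / cos 35.2° along meridians, k = cos 35.2° / cos φ along parallels; h·k = 1.
k = cos φ₀ / cos φ = 2.9  ⇒  cos φ = cos 35.2° / 2.9 = 0.2818.
φ = arccos(0.2818) ≈ 73.6°.

73.6°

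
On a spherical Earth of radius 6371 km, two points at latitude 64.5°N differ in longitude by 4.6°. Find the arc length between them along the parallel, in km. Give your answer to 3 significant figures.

220 km

Arc length along a parallel = R cos φ · Δλ (with Δλ in radians).
= 6371 × cos 64.5° × (4.6° × π/180) = 6371 × 0.4305 × 0.08029 ≈ 220 km.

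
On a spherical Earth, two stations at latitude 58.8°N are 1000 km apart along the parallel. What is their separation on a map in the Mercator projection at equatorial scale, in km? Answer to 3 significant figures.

Mercator is conformal, so the point scale is isotropic: h = k = sec φ = 1/cos φ.
Along the parallel, k = sec 58.8° = 1/0.5180 = 1.930.
Map distance = 1000 × 1.930 ≈ 1930 km.

1930 km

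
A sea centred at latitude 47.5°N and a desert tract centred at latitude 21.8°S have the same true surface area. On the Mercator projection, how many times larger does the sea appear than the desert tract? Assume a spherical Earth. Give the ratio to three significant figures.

On Mercator, area is exaggerated by sec²φ = 1/cos²φ.
At 47.5°: sec²(47.5°) = 1/0.6756² = 2.191.
At 21.8°: sec²(21.8°) = 1/0.9285² = 1.160.
Ratio = 2.191/1.160 = cos²(21.8°)/cos²(47.5°) ≈ 1.89.

1.89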